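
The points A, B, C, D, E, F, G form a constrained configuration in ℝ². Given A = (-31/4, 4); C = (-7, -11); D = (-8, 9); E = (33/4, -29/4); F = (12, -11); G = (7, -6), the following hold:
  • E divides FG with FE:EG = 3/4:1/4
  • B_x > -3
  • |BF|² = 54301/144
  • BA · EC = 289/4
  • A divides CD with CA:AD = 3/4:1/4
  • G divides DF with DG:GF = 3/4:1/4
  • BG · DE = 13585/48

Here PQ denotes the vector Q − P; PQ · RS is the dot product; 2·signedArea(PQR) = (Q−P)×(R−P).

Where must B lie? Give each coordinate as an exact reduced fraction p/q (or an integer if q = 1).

1. B_x = -5/2  [BG · DE = 13585/48 ∩ BA · EC = 289/4]
2. B_y = 23/12  [BG · DE = 13585/48 ∩ BA · EC = 289/4]
   → B = (-5/2, 23/12)

B = (-5/2, 23/12)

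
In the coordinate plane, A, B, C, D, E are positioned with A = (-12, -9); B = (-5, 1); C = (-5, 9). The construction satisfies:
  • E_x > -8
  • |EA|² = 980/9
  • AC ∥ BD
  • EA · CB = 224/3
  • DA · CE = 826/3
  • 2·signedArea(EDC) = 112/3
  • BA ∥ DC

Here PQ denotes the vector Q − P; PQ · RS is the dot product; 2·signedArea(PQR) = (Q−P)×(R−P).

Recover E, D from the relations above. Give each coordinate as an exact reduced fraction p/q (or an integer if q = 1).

D = (2, 19)
E = (-22/3, 1/3)

1. E_y = 1/3  [EA · CB = 224/3]
2. E_x = -22/3  [|EA|² = 980/9]
   → E = (-22/3, 1/3)
3. D_x = 2  [BA ∥ DC ∩ AC ∥ BD]
4. D_y = 19  [BA ∥ DC ∩ AC ∥ BD]
   → D = (2, 19)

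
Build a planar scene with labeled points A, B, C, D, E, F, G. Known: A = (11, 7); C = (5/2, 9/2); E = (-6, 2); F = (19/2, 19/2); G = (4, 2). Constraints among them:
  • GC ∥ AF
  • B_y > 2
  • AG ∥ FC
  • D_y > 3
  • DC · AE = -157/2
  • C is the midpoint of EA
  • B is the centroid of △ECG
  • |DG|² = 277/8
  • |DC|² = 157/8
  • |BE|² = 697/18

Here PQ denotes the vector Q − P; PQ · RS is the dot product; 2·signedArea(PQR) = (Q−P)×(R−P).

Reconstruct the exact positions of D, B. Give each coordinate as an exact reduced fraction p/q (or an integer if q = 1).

1. D_x = -7/4  [line 17·x + 5·y + 27/2 = 0 ∩ |DG|² = 277/8]
2. D_y = 13/4  [line 17·x + 5·y + 27/2 = 0 ∩ |DG|² = 277/8]
   → D = (-7/4, 13/4)
3. B_x = 1/6  [B is the centroid of △ECG]
4. B_y = 17/6  [B is the centroid of △ECG]
   → B = (1/6, 17/6)

B = (1/6, 17/6)
D = (-7/4, 13/4)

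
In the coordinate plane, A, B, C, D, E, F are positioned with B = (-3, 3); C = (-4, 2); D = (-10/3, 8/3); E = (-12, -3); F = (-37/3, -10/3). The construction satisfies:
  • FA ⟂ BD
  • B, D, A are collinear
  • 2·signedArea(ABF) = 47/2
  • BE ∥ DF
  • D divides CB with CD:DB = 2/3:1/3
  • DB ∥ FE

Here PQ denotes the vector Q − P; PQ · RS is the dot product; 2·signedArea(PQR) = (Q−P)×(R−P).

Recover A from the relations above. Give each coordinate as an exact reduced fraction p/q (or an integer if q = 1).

1. A_x = -65/6  [B, D, A are collinear ∩ FA ⟂ BD]
2. A_y = -29/6  [B, D, A are collinear ∩ FA ⟂ BD]
   → A = (-65/6, -29/6)

A = (-65/6, -29/6)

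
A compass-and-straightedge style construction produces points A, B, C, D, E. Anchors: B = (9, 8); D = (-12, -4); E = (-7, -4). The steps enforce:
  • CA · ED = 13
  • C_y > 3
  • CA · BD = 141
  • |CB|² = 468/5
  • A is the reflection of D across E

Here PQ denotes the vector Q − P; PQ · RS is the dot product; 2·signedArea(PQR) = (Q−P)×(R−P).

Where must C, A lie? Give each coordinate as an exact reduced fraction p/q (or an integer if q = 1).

1. A_x = -2  [A is the reflection of D across E]
2. A_y = -4  [A is the reflection of D across E]
   → A = (-2, -4)
3. C_x = 3/5  [CA · BD = 141 ∩ CA · ED = 13]
4. C_y = 16/5  [CA · BD = 141 ∩ CA · ED = 13]
   → C = (3/5, 16/5)

A = (-2, -4)
C = (3/5, 16/5)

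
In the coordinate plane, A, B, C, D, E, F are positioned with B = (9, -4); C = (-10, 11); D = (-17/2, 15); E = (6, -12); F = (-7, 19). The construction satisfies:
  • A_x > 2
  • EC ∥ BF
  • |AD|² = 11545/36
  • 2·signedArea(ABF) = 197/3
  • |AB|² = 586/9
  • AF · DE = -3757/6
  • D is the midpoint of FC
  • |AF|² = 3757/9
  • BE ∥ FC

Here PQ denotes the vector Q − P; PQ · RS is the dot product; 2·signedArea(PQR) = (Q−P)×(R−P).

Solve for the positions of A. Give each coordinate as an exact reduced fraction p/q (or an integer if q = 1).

A = (8/3, 1)

1. A_x = 8/3  [2·signedArea(ABF) = 197/3 ∩ AF · DE = -3757/6]
2. A_y = 1  [2·signedArea(ABF) = 197/3 ∩ AF · DE = -3757/6]
   → A = (8/3, 1)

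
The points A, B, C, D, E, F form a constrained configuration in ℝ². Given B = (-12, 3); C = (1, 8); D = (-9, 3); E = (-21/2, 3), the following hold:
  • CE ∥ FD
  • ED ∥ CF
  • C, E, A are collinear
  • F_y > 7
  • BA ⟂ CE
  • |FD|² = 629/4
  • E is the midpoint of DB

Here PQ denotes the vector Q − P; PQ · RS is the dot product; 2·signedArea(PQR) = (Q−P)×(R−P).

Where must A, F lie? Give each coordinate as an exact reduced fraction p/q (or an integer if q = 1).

A = (-7398/629, 1542/629)
F = (5/2, 8)

1. A_x = -7398/629  [C, E, A are collinear ∩ BA ⟂ CE]
2. A_y = 1542/629  [C, E, A are collinear ∩ BA ⟂ CE]
   → A = (-7398/629, 1542/629)
3. F_x = 5/2  [CE ∥ FD ∩ ED ∥ CF]
4. F_y = 8  [CE ∥ FD ∩ ED ∥ CF]
   → F = (5/2, 8)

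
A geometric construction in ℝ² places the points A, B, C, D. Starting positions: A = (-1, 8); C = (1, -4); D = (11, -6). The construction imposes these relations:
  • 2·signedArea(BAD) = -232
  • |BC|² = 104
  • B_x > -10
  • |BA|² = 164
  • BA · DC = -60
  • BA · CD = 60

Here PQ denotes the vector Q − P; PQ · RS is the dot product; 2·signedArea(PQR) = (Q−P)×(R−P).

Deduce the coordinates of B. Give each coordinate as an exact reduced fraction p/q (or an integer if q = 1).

B = (-9, -2)

1. B_x = -9  [BA · CD = 60 ∩ 2·signedArea(BAD) = -232]
2. B_y = -2  [BA · CD = 60 ∩ 2·signedArea(BAD) = -232]
   → B = (-9, -2)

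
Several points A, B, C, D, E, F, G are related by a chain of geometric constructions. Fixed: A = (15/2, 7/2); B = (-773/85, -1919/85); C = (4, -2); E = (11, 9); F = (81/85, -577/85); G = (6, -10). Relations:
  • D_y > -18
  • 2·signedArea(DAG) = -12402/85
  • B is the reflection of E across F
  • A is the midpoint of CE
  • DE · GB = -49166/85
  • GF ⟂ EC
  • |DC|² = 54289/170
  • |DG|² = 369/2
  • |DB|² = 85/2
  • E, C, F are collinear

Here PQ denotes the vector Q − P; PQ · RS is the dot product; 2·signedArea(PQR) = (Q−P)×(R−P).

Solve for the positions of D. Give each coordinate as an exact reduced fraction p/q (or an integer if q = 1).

1. D_x = -951/170  [2·signedArea(DAG) = -12402/85 ∩ DE · GB = -49166/85]
2. D_y = -2903/170  [2·signedArea(DAG) = -12402/85 ∩ DE · GB = -49166/85]
   → D = (-951/170, -2903/170)

D = (-951/170, -2903/170)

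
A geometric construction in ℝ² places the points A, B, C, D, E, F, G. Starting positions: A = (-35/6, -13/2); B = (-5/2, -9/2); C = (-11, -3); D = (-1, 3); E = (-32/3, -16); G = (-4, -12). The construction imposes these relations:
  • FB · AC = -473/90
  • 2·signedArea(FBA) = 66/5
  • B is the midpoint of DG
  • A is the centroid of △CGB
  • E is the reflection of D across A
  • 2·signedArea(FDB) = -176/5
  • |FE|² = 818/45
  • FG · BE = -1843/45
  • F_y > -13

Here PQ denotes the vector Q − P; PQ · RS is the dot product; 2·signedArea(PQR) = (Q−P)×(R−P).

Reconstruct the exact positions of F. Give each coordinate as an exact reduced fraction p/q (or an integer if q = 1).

1. F_x = -131/15  [FG · BE = -1843/45 ∩ FB · AC = -473/90]
2. F_y = -61/5  [FG · BE = -1843/45 ∩ FB · AC = -473/90]
   → F = (-131/15, -61/5)

F = (-131/15, -61/5)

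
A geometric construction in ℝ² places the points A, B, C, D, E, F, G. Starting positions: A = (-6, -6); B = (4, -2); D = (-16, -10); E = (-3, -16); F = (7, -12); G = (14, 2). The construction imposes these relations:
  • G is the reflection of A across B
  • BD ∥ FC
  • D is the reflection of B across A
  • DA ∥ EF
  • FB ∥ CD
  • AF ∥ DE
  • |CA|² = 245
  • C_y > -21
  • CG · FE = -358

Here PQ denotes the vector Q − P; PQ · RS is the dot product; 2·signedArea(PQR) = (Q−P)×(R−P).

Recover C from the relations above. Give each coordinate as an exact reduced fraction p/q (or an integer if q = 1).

C = (-13, -20)

1. C_x = -13  [FB ∥ CD ∩ BD ∥ FC]
2. C_y = -20  [FB ∥ CD ∩ BD ∥ FC]
   → C = (-13, -20)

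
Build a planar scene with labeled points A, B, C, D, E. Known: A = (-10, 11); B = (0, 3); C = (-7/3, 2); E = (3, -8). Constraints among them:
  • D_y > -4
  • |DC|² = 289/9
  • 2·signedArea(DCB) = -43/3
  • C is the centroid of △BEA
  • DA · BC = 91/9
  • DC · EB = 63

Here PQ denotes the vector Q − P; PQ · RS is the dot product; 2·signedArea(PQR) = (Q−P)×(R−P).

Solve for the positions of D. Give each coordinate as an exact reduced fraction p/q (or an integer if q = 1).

D = (1/3, -3)

1. D_x = 1/3  [2·signedArea(DCB) = -43/3 ∩ DC · EB = 63]
2. D_y = -3  [2·signedArea(DCB) = -43/3 ∩ DC · EB = 63]
   → D = (1/3, -3)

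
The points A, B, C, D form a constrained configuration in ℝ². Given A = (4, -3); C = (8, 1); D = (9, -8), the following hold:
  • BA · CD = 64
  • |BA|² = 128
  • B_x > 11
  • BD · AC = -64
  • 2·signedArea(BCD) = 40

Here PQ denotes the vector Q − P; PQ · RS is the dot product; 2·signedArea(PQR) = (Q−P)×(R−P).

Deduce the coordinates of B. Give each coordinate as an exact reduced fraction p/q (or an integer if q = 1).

B = (12, 5)

1. B_x = 12  [BD · AC = -64 ∩ 2·signedArea(BCD) = 40]
2. B_y = 5  [BD · AC = -64 ∩ 2·signedArea(BCD) = 40]
   → B = (12, 5)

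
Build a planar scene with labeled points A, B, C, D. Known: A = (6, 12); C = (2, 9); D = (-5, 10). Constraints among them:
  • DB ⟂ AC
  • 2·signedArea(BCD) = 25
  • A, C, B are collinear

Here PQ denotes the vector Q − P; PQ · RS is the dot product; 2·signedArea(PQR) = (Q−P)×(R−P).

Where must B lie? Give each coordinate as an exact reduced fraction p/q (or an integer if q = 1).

B = (-2, 6)

1. B_x = -2  [A, C, B are collinear ∩ DB ⟂ AC]
2. B_y = 6  [A, C, B are collinear ∩ DB ⟂ AC]
   → B = (-2, 6)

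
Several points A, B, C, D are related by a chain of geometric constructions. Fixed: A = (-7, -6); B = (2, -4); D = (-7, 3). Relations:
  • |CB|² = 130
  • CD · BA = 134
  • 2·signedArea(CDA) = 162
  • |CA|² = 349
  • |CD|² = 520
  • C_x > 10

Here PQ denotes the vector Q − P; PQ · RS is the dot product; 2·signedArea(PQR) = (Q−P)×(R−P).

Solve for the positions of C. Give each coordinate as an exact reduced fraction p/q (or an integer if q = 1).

C = (11, -11)

1. C_x = 11  [2·signedArea(CDA) = 162 ∩ CD · BA = 134]
2. C_y = -11  [2·signedArea(CDA) = 162 ∩ CD · BA = 134]
   → C = (11, -11)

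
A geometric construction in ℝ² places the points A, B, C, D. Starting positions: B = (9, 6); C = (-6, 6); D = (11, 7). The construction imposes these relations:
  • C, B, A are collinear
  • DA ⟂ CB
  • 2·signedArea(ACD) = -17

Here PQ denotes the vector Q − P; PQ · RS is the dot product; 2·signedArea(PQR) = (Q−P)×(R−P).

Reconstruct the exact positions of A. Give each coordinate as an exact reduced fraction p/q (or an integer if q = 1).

1. A_x = 11  [C, B, A are collinear ∩ DA ⟂ CB]
2. A_y = 6  [C, B, A are collinear ∩ DA ⟂ CB]
   → A = (11, 6)

A = (11, 6)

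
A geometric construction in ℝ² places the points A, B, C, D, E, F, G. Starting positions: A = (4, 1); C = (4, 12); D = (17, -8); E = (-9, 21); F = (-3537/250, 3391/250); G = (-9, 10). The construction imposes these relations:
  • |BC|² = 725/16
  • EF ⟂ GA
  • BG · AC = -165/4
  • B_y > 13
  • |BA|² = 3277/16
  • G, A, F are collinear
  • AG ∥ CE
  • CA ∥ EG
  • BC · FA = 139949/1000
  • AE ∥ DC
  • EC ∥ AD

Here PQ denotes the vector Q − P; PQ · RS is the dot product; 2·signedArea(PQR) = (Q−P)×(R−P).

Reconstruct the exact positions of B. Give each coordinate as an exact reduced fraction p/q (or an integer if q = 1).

B = (-5/2, 55/4)

1. B_x = -5/2  [BG · AC = -165/4 ∩ BC · FA = 139949/1000]
2. B_y = 55/4  [BG · AC = -165/4 ∩ BC · FA = 139949/1000]
   → B = (-5/2, 55/4)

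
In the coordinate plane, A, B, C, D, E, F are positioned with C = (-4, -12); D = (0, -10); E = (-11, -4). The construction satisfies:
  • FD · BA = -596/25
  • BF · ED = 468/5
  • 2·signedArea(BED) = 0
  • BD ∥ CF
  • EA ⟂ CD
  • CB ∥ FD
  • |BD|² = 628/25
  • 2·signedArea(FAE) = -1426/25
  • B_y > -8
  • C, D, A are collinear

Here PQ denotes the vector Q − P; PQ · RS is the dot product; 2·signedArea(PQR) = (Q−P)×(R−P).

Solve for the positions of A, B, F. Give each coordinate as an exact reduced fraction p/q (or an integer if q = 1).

A = (-32/5, -66/5)
B = (-22/5, -38/5)
F = (2/5, -72/5)

1. A_x = -32/5  [C, D, A are collinear ∩ EA ⟂ CD]
2. A_y = -66/5  [C, D, A are collinear ∩ EA ⟂ CD]
   → A = (-32/5, -66/5)
3. B_x = -22/5  [line 6·x + 11·y + 110 = 0 ∩ |BD|² = 628/25]
4. B_y = -38/5  [line 6·x + 11·y + 110 = 0 ∩ |BD|² = 628/25]
   → B = (-22/5, -38/5)
5. F_x = 2/5  [CB ∥ FD ∩ BD ∥ CF]
6. F_y = -72/5  [CB ∥ FD ∩ BD ∥ CF]
   → F = (2/5, -72/5)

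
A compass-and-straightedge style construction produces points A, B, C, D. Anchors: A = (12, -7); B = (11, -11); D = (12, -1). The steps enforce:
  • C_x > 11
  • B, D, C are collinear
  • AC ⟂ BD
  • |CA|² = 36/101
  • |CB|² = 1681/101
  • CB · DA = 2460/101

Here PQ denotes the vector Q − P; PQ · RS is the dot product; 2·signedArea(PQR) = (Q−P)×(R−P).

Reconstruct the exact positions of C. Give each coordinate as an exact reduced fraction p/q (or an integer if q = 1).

1. C_x = 1152/101  [B, D, C are collinear ∩ AC ⟂ BD]
2. C_y = -701/101  [B, D, C are collinear ∩ AC ⟂ BD]
   → C = (1152/101, -701/101)

C = (1152/101, -701/101)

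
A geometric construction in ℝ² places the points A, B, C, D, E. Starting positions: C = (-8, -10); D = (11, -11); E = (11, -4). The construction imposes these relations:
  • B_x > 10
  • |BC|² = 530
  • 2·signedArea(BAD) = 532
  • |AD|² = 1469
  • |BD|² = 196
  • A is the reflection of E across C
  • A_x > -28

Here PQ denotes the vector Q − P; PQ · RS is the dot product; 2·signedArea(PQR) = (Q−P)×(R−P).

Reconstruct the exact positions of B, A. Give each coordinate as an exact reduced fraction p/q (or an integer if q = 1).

1. A_x = -27  [A is the reflection of E across C]
2. A_y = -16  [A is the reflection of E across C]
   → A = (-27, -16)
3. B_x = 11  [line -5·x + 38·y + -59 = 0 ∩ |BC|² = 530]
4. B_y = 3  [line -5·x + 38·y + -59 = 0 ∩ |BC|² = 530]
   → B = (11, 3)

A = (-27, -16)
B = (11, 3)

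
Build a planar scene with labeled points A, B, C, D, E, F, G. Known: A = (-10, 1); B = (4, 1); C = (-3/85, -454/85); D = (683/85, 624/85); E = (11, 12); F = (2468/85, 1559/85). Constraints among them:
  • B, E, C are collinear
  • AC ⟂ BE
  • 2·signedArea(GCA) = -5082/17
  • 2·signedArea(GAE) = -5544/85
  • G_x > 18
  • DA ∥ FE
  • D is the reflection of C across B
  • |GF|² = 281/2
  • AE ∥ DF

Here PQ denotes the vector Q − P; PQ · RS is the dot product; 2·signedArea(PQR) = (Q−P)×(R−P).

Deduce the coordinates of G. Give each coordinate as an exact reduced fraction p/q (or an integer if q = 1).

G = (3151/170, 2183/170)

1. G_x = 3151/170  [2·signedArea(GCA) = -5082/17 ∩ 2·signedArea(GAE) = -5544/85]
2. G_y = 2183/170  [2·signedArea(GCA) = -5082/17 ∩ 2·signedArea(GAE) = -5544/85]
   → G = (3151/170, 2183/170)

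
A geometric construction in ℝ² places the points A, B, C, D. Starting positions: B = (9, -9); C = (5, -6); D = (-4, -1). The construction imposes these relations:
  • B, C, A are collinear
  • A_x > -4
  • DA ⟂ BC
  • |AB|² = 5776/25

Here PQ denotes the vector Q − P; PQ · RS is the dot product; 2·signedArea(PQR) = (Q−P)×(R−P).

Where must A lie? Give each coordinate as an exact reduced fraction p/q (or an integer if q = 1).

1. A_x = -79/25  [B, C, A are collinear ∩ DA ⟂ BC]
2. A_y = 3/25  [B, C, A are collinear ∩ DA ⟂ BC]
   → A = (-79/25, 3/25)

A = (-79/25, 3/25)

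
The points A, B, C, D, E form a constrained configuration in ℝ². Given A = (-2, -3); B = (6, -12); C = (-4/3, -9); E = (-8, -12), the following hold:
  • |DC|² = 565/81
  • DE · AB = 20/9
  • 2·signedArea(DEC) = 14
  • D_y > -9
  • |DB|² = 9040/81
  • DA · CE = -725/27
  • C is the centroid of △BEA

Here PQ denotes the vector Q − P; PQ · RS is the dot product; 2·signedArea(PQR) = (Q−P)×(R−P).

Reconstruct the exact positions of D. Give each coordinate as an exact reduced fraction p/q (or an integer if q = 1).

1. D_x = -34/9  [2·signedArea(DEC) = 14 ∩ DA · CE = -725/27]
2. D_y = -8  [2·signedArea(DEC) = 14 ∩ DA · CE = -725/27]
   → D = (-34/9, -8)

D = (-34/9, -8)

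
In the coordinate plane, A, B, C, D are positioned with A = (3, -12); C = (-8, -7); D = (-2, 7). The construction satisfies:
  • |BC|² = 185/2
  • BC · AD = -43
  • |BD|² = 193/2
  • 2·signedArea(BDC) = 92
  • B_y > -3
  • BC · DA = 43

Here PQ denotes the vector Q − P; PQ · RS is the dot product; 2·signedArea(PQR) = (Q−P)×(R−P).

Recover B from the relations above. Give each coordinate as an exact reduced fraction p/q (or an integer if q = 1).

1. B_x = 1/2  [BC · AD = -43 ∩ 2·signedArea(BDC) = 92]
2. B_y = -5/2  [BC · AD = -43 ∩ 2·signedArea(BDC) = 92]
   → B = (1/2, -5/2)

B = (1/2, -5/2)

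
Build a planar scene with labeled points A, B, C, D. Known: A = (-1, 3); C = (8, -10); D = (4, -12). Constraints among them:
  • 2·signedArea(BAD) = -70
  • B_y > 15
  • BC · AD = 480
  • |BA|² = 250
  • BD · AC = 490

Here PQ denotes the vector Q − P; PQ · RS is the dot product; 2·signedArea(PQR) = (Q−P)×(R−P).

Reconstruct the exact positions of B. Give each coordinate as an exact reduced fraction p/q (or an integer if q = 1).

B = (-10, 16)

1. B_x = -10  [BC · AD = 480 ∩ 2·signedArea(BAD) = -70]
2. B_y = 16  [BC · AD = 480 ∩ 2·signedArea(BAD) = -70]
   → B = (-10, 16)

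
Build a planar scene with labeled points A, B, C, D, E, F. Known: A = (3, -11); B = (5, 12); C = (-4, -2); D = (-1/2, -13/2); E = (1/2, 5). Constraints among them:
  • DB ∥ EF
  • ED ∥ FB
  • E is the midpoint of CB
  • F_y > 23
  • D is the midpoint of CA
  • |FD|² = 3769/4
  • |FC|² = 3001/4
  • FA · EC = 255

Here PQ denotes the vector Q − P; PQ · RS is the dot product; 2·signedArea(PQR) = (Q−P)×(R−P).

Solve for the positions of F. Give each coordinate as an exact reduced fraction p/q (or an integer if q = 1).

1. F_x = 6  [ED ∥ FB ∩ DB ∥ EF]
2. F_y = 47/2  [ED ∥ FB ∩ DB ∥ EF]
   → F = (6, 47/2)

F = (6, 47/2)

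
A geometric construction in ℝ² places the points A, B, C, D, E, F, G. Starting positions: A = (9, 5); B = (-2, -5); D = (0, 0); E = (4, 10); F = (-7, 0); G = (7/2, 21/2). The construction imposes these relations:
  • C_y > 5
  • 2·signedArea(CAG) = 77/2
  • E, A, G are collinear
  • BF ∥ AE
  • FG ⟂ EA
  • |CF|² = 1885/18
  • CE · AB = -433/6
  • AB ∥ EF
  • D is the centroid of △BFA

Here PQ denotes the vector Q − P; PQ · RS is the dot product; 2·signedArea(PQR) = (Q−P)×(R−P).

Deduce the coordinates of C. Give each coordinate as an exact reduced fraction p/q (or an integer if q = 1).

C = (11/6, 31/6)

1. C_x = 11/6  [2·signedArea(CAG) = 77/2 ∩ CE · AB = -433/6]
2. C_y = 31/6  [2·signedArea(CAG) = 77/2 ∩ CE · AB = -433/6]
   → C = (11/6, 31/6)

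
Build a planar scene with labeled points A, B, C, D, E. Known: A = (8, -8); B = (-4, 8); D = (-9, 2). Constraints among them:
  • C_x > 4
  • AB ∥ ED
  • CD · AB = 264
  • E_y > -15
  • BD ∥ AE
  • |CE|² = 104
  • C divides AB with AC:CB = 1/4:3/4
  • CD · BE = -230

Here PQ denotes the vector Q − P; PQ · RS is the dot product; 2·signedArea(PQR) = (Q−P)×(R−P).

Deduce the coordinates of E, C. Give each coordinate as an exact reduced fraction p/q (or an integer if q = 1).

1. E_x = 3  [AB ∥ ED ∩ BD ∥ AE]
2. E_y = -14  [AB ∥ ED ∩ BD ∥ AE]
   → E = (3, -14)
3. C_x = 5  [C divides AB with AC:CB = 1/4:3/4]
4. C_y = -4  [C divides AB with AC:CB = 1/4:3/4]
   → C = (5, -4)

C = (5, -4)
E = (3, -14)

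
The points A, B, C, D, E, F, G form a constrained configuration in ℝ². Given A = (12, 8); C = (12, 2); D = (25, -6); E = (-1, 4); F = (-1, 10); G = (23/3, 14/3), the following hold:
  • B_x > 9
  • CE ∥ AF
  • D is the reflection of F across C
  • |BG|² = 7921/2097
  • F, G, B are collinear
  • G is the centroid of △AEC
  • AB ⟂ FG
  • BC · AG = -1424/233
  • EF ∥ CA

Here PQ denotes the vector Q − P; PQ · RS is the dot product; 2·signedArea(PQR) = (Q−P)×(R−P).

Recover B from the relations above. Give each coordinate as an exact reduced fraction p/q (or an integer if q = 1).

1. B_x = 2172/233  [F, G, B are collinear ∩ AB ⟂ FG]
2. B_y = 850/233  [F, G, B are collinear ∩ AB ⟂ FG]
   → B = (2172/233, 850/233)

B = (2172/233, 850/233)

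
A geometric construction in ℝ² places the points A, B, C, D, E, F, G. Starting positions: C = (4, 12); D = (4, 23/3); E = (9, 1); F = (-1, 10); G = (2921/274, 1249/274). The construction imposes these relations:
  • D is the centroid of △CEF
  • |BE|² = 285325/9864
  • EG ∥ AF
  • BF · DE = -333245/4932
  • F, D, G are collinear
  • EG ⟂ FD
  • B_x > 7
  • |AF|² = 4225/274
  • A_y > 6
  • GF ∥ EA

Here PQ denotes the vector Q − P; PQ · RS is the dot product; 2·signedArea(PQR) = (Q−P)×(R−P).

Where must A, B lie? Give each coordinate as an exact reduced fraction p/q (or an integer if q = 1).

1. A_x = -729/274  [EG ∥ AF ∩ GF ∥ EA]
2. A_y = 1765/274  [EG ∥ AF ∩ GF ∥ EA]
   → A = (-729/274, 1765/274)
3. B_x = 4017/548  [line -5·x + 20/3·y + -20215/4932 = 0 ∩ |BE|² = 285325/9864]
4. B_y = 10049/1644  [line -5·x + 20/3·y + -20215/4932 = 0 ∩ |BE|² = 285325/9864]
   → B = (4017/548, 10049/1644)

A = (-729/274, 1765/274)
B = (4017/548, 10049/1644)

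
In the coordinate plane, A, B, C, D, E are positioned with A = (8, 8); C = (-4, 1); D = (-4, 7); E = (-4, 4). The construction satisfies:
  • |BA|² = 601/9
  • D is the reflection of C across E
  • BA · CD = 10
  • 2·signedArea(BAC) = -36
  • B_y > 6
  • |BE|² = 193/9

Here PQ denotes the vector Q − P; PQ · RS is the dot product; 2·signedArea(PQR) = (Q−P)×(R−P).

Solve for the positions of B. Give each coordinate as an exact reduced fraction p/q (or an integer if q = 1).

B = (0, 19/3)

1. B_x = 0  [2·signedArea(BAC) = -36 ∩ BA · CD = 10]
2. B_y = 19/3  [2·signedArea(BAC) = -36 ∩ BA · CD = 10]
   → B = (0, 19/3)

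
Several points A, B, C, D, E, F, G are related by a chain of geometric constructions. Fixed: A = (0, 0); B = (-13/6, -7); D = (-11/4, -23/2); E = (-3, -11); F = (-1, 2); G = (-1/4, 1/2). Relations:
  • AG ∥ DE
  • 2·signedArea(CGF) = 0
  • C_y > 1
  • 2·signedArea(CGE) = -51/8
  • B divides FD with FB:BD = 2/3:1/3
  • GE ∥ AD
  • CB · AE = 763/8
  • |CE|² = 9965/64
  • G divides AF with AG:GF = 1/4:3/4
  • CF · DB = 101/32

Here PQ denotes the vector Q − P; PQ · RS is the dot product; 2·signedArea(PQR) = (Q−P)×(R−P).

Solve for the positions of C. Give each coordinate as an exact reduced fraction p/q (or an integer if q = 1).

1. C_x = -5/8  [2·signedArea(CGF) = 0 ∩ CB · AE = 763/8]
2. C_y = 5/4  [2·signedArea(CGF) = 0 ∩ CB · AE = 763/8]
   → C = (-5/8, 5/4)

C = (-5/8, 5/4)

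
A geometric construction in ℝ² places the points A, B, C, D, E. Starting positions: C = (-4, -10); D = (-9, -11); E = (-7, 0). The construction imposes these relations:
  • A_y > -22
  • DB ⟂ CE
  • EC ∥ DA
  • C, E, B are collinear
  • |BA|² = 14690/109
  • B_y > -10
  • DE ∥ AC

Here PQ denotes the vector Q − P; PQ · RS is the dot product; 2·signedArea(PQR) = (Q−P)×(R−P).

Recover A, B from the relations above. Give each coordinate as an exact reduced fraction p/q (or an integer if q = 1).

1. A_x = -6  [DE ∥ AC ∩ EC ∥ DA]
2. A_y = -21  [DE ∥ AC ∩ EC ∥ DA]
   → A = (-6, -21)
3. B_x = -451/109  [C, E, B are collinear ∩ DB ⟂ CE]
4. B_y = -1040/109  [C, E, B are collinear ∩ DB ⟂ CE]
   → B = (-451/109, -1040/109)

A = (-6, -21)
B = (-451/109, -1040/109)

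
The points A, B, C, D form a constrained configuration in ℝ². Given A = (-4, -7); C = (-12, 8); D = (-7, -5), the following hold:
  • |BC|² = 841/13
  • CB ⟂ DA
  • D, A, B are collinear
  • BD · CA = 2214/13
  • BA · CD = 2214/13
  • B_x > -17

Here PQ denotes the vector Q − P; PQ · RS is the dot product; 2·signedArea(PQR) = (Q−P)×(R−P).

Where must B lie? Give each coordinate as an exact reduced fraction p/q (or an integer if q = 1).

B = (-214/13, 17/13)

1. B_x = -214/13  [D, A, B are collinear ∩ CB ⟂ DA]
2. B_y = 17/13  [D, A, B are collinear ∩ CB ⟂ DA]
   → B = (-214/13, 17/13)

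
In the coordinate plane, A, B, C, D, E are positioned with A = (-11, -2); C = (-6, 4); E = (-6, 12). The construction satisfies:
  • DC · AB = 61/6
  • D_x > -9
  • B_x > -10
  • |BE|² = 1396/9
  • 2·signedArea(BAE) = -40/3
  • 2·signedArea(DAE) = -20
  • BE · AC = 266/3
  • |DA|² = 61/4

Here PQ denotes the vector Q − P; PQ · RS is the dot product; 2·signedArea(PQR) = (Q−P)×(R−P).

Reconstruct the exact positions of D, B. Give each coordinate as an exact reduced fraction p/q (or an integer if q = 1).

1. D_x = -17/2  [line -14·x + 5·y + -124 = 0 ∩ |DA|² = 61/4]
2. D_y = 1  [line -14·x + 5·y + -124 = 0 ∩ |DA|² = 61/4]
   → D = (-17/2, 1)
3. B_x = -28/3  [2·signedArea(BAE) = -40/3 ∩ BE · AC = 266/3]
4. B_y = 0  [2·signedArea(BAE) = -40/3 ∩ BE · AC = 266/3]
   → B = (-28/3, 0)

B = (-28/3, 0)
D = (-17/2, 1)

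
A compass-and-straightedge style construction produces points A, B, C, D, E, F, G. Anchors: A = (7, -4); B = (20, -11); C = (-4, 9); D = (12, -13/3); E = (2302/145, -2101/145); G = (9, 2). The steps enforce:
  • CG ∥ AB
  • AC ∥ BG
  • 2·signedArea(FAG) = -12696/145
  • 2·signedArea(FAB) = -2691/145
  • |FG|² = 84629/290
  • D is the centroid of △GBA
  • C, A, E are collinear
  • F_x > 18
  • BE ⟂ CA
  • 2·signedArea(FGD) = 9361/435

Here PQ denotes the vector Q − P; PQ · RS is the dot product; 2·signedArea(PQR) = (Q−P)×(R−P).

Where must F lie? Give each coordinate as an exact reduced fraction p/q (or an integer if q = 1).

1. F_x = 5501/290  [2·signedArea(FAG) = -12696/145 ∩ 2·signedArea(FGD) = 9361/435]
2. F_y = -3443/290  [2·signedArea(FAG) = -12696/145 ∩ 2·signedArea(FGD) = 9361/435]
   → F = (5501/290, -3443/290)

F = (5501/290, -3443/290)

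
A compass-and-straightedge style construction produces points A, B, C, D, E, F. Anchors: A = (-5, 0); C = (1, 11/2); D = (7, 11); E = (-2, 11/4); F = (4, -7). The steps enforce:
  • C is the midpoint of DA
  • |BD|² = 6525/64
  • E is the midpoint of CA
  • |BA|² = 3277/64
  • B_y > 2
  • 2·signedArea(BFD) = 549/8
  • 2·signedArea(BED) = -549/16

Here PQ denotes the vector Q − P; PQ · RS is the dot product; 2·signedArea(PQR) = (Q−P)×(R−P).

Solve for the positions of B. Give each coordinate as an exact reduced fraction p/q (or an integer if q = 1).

B = (7/4, 19/8)

1. B_x = 7/4  [2·signedArea(BED) = -549/16 ∩ 2·signedArea(BFD) = 549/8]
2. B_y = 19/8  [2·signedArea(BED) = -549/16 ∩ 2·signedArea(BFD) = 549/8]
   → B = (7/4, 19/8)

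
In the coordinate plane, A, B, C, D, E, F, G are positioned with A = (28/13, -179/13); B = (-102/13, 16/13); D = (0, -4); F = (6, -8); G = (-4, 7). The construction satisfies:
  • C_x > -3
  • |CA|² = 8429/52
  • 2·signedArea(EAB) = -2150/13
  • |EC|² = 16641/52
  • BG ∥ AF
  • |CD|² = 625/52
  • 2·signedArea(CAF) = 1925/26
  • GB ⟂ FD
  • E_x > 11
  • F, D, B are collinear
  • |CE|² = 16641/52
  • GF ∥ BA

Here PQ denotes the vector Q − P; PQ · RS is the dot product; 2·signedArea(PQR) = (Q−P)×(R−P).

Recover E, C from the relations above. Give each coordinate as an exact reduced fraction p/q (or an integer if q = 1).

C = (-75/26, -27/13)
E = (12, -12)

1. C_x = -75/26  [line -75/13·x + 50/13·y + -225/26 = 0 ∩ |CD|² = 625/52]
2. C_y = -27/13  [line -75/13·x + 50/13·y + -225/26 = 0 ∩ |CD|² = 625/52]
   → C = (-75/26, -27/13)
3. E_x = 12  [line -15·x + -10·y + 60 = 0 ∩ |EC|² = 16641/52]
4. E_y = -12  [line -15·x + -10·y + 60 = 0 ∩ |EC|² = 16641/52]
   → E = (12, -12)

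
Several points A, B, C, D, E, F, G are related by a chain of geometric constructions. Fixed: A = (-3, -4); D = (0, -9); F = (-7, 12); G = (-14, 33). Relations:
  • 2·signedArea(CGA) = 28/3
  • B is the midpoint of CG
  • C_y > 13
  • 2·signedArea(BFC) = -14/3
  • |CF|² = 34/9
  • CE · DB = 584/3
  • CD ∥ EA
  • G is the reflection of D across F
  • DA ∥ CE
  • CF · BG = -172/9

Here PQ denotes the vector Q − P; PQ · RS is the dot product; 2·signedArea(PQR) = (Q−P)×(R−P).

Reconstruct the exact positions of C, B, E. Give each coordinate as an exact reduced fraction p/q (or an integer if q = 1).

1. C_x = -8  [line 37·x + 11·y + 437/3 = 0 ∩ |CF|² = 34/9]
2. C_y = 41/3  [line 37·x + 11·y + 437/3 = 0 ∩ |CF|² = 34/9]
   → C = (-8, 41/3)
3. B_x = -11  [CF · BG = -172/9 ∩ B is the midpoint of CG]
4. B_y = 70/3  [CF · BG = -172/9 ∩ B is the midpoint of CG]
   → B = (-11, 70/3)
5. E_x = -11  [CD ∥ EA ∩ DA ∥ CE]
6. E_y = 56/3  [CD ∥ EA ∩ DA ∥ CE]
   → E = (-11, 56/3)

B = (-11, 70/3)
C = (-8, 41/3)
E = (-11, 56/3)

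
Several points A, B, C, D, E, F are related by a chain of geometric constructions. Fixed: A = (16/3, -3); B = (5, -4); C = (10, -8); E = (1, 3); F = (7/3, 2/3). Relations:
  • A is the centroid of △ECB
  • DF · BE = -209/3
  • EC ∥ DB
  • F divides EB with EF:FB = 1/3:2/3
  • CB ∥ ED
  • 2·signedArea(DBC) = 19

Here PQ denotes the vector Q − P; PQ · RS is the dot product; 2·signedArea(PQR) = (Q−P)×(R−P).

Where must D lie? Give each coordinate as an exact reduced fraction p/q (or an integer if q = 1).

1. D_x = -4  [EC ∥ DB ∩ CB ∥ ED]
2. D_y = 7  [EC ∥ DB ∩ CB ∥ ED]
   → D = (-4, 7)

D = (-4, 7)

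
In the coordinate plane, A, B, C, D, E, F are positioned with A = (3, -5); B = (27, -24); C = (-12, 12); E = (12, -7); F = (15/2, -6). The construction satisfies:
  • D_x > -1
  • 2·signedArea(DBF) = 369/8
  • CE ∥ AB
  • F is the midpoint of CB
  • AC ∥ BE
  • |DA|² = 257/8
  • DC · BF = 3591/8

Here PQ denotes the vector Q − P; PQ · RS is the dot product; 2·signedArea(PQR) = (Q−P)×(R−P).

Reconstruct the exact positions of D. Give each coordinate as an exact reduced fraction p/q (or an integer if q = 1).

1. D_x = -3/4  [DC · BF = 3591/8 ∩ 2·signedArea(DBF) = 369/8]
2. D_y = -3/4  [DC · BF = 3591/8 ∩ 2·signedArea(DBF) = 369/8]
   → D = (-3/4, -3/4)

D = (-3/4, -3/4)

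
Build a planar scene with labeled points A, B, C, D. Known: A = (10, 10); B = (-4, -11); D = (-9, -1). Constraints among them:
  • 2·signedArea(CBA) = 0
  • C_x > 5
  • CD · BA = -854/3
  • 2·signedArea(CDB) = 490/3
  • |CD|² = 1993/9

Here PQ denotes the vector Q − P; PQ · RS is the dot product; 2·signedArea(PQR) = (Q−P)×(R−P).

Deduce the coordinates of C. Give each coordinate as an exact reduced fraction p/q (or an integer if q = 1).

1. C_x = 16/3  [2·signedArea(CBA) = 0 ∩ 2·signedArea(CDB) = 490/3]
2. C_y = 3  [2·signedArea(CBA) = 0 ∩ 2·signedArea(CDB) = 490/3]
   → C = (16/3, 3)

C = (16/3, 3)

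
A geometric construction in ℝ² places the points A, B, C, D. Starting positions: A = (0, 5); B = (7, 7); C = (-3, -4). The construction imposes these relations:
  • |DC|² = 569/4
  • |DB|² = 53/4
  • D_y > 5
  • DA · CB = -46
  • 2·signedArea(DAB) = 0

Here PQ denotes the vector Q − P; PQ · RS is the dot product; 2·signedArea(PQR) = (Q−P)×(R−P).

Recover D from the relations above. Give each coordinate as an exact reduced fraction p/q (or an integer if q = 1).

1. D_x = 7/2  [2·signedArea(DAB) = 0 ∩ DA · CB = -46]
2. D_y = 6  [2·signedArea(DAB) = 0 ∩ DA · CB = -46]
   → D = (7/2, 6)

D = (7/2, 6)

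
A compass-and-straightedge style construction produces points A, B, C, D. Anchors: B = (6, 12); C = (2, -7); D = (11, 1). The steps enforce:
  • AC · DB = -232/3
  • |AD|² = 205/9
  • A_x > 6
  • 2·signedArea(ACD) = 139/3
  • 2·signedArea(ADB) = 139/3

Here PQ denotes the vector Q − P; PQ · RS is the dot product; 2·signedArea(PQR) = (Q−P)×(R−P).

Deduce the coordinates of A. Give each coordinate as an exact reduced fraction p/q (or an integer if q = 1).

1. A_x = 19/3  [2·signedArea(ACD) = 139/3 ∩ 2·signedArea(ADB) = 139/3]
2. A_y = 2  [2·signedArea(ACD) = 139/3 ∩ 2·signedArea(ADB) = 139/3]
   → A = (19/3, 2)

A = (19/3, 2)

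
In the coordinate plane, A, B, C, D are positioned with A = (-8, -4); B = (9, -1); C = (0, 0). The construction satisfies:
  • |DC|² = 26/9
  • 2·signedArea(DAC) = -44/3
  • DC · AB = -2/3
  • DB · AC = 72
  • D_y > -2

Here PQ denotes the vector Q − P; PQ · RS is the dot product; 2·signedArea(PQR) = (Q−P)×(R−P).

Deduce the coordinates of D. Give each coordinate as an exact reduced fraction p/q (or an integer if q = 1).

1. D_x = 1/3  [DC · AB = -2/3 ∩ 2·signedArea(DAC) = -44/3]
2. D_y = -5/3  [DC · AB = -2/3 ∩ 2·signedArea(DAC) = -44/3]
   → D = (1/3, -5/3)

D = (1/3, -5/3)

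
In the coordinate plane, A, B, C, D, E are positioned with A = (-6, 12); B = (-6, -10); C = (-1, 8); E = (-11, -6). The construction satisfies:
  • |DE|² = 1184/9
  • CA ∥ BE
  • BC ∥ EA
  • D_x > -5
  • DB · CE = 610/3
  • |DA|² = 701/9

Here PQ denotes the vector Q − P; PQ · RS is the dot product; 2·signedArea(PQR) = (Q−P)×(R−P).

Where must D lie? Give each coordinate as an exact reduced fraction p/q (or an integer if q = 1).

1. D_x = -13/3  [line 10·x + 14·y + -10/3 = 0 ∩ |DA|² = 701/9]
2. D_y = 10/3  [line 10·x + 14·y + -10/3 = 0 ∩ |DA|² = 701/9]
   → D = (-13/3, 10/3)

D = (-13/3, 10/3)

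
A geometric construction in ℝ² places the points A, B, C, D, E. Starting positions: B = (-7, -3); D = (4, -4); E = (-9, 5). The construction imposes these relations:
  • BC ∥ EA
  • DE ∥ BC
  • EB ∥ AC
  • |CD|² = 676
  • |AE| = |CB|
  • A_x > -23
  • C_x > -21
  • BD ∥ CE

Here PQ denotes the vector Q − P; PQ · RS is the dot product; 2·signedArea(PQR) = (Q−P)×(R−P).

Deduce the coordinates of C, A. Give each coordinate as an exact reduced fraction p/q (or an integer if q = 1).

1. C_x = -20  [BD ∥ CE ∩ DE ∥ BC]
2. C_y = 6  [BD ∥ CE ∩ DE ∥ BC]
   → C = (-20, 6)
3. A_x = -22  [EB ∥ AC ∩ BC ∥ EA]
4. A_y = 14  [EB ∥ AC ∩ BC ∥ EA]
   → A = (-22, 14)

A = (-22, 14)
C = (-20, 6)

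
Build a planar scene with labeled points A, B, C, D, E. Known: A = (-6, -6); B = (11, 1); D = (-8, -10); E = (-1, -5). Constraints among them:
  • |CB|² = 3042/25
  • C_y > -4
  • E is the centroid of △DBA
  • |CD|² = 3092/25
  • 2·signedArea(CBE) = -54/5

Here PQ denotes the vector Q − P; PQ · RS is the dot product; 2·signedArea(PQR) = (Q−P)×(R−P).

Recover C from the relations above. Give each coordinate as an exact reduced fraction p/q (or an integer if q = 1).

C = (4/5, -16/5)

1. C_x = 4/5  [line 6·x + -12·y + -216/5 = 0 ∩ |CD|² = 3092/25]
2. C_y = -16/5  [line 6·x + -12·y + -216/5 = 0 ∩ |CD|² = 3092/25]
   → C = (4/5, -16/5)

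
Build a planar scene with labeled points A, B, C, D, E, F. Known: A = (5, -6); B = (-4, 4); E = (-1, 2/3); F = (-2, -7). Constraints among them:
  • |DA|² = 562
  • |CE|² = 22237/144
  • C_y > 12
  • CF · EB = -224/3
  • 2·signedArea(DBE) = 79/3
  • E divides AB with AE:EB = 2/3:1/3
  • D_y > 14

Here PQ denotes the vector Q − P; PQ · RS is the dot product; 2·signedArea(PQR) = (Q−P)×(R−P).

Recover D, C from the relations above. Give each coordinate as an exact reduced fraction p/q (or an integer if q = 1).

C = (-11/2, 49/4)
D = (-6, 15)

1. D_x = -6  [line 10/3·x + 3·y + -25 = 0 ∩ |DA|² = 562]
2. D_y = 15  [line 10/3·x + 3·y + -25 = 0 ∩ |DA|² = 562]
   → D = (-6, 15)
3. C_x = -11/2  [line 3·x + -10/3·y + 172/3 = 0 ∩ |CE|² = 22237/144]
4. C_y = 49/4  [line 3·x + -10/3·y + 172/3 = 0 ∩ |CE|² = 22237/144]
   → C = (-11/2, 49/4)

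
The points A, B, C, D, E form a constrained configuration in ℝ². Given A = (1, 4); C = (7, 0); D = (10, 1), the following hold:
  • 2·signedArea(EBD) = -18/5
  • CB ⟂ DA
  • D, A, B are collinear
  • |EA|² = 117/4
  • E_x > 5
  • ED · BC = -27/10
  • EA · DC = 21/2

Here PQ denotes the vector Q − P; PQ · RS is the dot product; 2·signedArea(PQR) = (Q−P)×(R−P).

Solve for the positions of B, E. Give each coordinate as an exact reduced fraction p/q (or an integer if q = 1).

1. B_x = 38/5  [D, A, B are collinear ∩ CB ⟂ DA]
2. B_y = 9/5  [D, A, B are collinear ∩ CB ⟂ DA]
   → B = (38/5, 9/5)
3. E_x = 11/2  [ED · BC = -27/10 ∩ EA · DC = 21/2]
4. E_y = 1  [ED · BC = -27/10 ∩ EA · DC = 21/2]
   → E = (11/2, 1)

B = (38/5, 9/5)
E = (11/2, 1)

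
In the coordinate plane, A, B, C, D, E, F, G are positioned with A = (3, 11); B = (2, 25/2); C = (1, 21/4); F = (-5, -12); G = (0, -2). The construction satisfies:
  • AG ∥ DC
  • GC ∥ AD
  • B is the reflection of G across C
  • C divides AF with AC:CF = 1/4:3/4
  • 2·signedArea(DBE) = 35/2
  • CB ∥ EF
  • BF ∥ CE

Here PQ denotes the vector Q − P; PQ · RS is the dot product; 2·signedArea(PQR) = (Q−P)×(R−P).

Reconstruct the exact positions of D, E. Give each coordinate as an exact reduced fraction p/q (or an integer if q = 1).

D = (4, 73/4)
E = (-6, -77/4)

1. D_x = 4  [AG ∥ DC ∩ GC ∥ AD]
2. D_y = 73/4  [AG ∥ DC ∩ GC ∥ AD]
   → D = (4, 73/4)
3. E_x = -6  [CB ∥ EF ∩ BF ∥ CE]
4. E_y = -77/4  [CB ∥ EF ∩ BF ∥ CE]
   → E = (-6, -77/4)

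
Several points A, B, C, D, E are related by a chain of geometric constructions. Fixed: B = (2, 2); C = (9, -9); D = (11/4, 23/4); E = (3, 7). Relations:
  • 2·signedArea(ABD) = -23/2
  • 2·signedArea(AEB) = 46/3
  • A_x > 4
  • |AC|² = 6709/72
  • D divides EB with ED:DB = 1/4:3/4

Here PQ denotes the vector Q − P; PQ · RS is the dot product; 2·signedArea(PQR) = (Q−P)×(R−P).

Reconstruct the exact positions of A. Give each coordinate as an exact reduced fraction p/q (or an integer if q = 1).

1. A_x = 55/12  [line -15/4·x + 3/4·y + 35/2 = 0 ∩ |AC|² = 6709/72]
2. A_y = -5/12  [line -15/4·x + 3/4·y + 35/2 = 0 ∩ |AC|² = 6709/72]
   → A = (55/12, -5/12)

A = (55/12, -5/12)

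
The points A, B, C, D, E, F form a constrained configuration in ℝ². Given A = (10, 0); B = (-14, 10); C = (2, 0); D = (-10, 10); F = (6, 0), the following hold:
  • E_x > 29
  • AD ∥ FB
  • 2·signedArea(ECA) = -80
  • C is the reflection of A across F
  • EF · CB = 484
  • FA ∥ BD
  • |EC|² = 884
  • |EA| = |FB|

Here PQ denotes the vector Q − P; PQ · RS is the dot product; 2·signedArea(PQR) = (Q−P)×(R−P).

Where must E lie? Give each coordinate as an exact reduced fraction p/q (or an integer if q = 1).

1. E_x = 30  [2·signedArea(ECA) = -80 ∩ EF · CB = 484]
2. E_y = -10  [2·signedArea(ECA) = -80 ∩ EF · CB = 484]
   → E = (30, -10)

E = (30, -10)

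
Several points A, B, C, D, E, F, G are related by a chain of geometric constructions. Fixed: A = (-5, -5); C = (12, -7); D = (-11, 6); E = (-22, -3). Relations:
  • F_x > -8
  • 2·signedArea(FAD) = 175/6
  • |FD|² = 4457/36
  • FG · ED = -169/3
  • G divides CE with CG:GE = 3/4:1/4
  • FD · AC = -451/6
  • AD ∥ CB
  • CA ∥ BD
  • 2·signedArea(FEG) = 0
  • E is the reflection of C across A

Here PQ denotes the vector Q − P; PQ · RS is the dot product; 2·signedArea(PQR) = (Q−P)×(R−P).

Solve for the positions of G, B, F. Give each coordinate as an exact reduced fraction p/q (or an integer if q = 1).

B = (6, 4)
F = (-47/6, -14/3)
G = (-27/2, -4)

1. G_x = -27/2  [G divides CE with CG:GE = 3/4:1/4]
2. G_y = -4  [G divides CE with CG:GE = 3/4:1/4]
   → G = (-27/2, -4)
3. B_x = 6  [CA ∥ BD ∩ AD ∥ CB]
4. B_y = 4  [CA ∥ BD ∩ AD ∥ CB]
   → B = (6, 4)
5. F_x = -47/6  [2·signedArea(FEG) = 0 ∩ FD · AC = -451/6]
6. F_y = -14/3  [2·signedArea(FEG) = 0 ∩ FD · AC = -451/6]
   → F = (-47/6, -14/3)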